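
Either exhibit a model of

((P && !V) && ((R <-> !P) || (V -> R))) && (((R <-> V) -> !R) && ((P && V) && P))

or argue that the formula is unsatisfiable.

Unsatisfiable — no assignment works.

Case V = True: the conjunct !V is False.
Case V = False: the conjunct V is False.
Both cases fail — unsatisfiable.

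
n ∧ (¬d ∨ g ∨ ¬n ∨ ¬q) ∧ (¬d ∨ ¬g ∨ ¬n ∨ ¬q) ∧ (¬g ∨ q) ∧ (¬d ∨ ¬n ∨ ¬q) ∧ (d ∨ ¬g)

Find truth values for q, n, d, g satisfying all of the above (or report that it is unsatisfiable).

q = False, n = True, d = True, g = False

Unit clause (n) forces n = True.
Set q = False.
  then (¬g ∨ q) forces g = False.
Set d = True.
All clauses satisfied.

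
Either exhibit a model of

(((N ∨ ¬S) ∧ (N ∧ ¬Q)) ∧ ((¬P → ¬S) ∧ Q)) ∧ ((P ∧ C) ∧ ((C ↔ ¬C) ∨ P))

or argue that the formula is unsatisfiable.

The formula is unsatisfiable.

Case Q = True: the conjunct ¬Q is False.
Case Q = False: the conjunct Q is False.
Both cases fail — unsatisfiable.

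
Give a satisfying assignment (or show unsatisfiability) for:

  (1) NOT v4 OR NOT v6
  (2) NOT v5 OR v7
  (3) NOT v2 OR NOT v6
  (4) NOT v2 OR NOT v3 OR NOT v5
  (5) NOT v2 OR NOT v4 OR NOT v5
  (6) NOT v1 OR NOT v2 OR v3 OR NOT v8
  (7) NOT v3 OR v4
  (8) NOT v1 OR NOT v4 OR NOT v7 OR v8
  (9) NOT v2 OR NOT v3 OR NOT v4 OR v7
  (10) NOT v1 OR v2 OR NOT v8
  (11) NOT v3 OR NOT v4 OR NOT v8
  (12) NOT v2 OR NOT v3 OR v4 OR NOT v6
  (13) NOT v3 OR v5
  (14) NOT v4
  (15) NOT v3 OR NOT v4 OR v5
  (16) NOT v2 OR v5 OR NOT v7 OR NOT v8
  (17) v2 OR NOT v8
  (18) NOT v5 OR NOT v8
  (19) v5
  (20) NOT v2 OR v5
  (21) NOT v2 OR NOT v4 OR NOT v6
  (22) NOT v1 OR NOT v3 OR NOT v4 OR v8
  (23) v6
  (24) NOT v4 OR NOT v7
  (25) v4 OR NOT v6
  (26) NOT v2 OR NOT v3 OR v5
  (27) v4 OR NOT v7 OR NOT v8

No satisfying assignment exists.

Case v6 = True:
  (NOT v4 OR NOT v6) forces v4 = False.
  Clause (v4 OR NOT v6) is falsified — contradiction.
Case v6 = False:
  Clause (v6) is falsified — contradiction.
Both cases fail, so the formula is unsatisfiable.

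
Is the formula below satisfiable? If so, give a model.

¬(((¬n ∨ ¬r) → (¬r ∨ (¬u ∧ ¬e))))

n = False; r = True; u = True; e = True

  ¬(((¬n ∨ ¬r) → (¬r ∨ (¬u ∧ ¬e)))) = True
    (¬n ∨ ¬r) → (¬r ∨ (¬u ∧ ¬e)) = False
      ¬n ∨ ¬r = True
        ¬n = True
        ¬r = False
      ¬r ∨ (¬u ∧ ¬e) = False
        ¬r = False
        ¬u ∧ ¬e = False
          ¬u = False
          ¬e = False
The formula evaluates to True.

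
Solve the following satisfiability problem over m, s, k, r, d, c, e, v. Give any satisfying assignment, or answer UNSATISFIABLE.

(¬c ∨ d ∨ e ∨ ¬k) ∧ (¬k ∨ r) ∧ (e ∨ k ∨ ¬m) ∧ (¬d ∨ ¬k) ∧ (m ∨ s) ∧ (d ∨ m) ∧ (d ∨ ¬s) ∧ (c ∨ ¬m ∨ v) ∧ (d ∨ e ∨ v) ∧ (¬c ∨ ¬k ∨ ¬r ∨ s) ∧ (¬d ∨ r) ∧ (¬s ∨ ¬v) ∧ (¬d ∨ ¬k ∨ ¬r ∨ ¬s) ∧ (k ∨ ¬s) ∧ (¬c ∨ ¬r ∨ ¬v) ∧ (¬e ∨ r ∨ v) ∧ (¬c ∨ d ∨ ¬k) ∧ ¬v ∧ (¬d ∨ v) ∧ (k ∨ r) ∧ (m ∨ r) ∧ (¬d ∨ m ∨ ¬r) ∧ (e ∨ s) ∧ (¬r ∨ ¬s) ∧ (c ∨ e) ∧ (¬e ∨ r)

m=T, s=F, k=F, r=T, d=F, c=T, e=T, v=F

Unit clause (¬v) forces v = False.
In (¬d ∨ v) only ¬d is left, so d = False.
In (d ∨ m) only m is left, so m = True.
In (d ∨ ¬s) only ¬s is left, so s = False.
In (c ∨ ¬m ∨ v) only c is left, so c = True.
In (d ∨ e ∨ v) only e is left, so e = True.
In (¬e ∨ r ∨ v) only r is left, so r = True.
In (¬c ∨ d ∨ ¬k) only ¬k is left, so k = False.
All clauses satisfied.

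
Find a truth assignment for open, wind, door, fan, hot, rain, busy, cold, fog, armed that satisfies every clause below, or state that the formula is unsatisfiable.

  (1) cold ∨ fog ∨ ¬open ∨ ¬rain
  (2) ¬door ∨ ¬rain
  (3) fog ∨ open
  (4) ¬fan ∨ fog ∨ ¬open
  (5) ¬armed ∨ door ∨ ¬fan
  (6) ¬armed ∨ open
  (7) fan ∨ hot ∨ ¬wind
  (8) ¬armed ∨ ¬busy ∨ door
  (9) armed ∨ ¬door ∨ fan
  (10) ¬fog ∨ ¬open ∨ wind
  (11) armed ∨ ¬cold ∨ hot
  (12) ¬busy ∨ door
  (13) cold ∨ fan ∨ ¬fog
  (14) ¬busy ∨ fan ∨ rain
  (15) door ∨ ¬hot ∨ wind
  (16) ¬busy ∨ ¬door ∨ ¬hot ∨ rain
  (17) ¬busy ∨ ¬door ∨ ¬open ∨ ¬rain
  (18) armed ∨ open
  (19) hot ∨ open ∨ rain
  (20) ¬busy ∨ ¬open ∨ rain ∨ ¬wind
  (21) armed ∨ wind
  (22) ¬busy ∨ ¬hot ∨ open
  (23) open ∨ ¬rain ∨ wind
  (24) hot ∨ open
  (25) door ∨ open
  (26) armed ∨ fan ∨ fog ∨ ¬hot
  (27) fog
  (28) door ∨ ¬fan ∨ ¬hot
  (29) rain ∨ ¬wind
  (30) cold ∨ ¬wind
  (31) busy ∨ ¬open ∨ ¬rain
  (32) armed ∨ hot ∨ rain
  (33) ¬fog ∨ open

Case fog = True:
  (¬fog ∨ open) forces open = True.
  (¬fog ∨ ¬open ∨ wind) forces wind = True.
  (rain ∨ ¬wind) forces rain = True.
  (¬door ∨ ¬rain) forces door = False.
  (¬busy ∨ door) forces busy = False.
  Clause (busy ∨ ¬open ∨ ¬rain) is falsified — contradiction.
Case fog = False:
  Clause (fog) is falsified — contradiction.
Both cases fail, so the formula is unsatisfiable.

The formula is unsatisfiable.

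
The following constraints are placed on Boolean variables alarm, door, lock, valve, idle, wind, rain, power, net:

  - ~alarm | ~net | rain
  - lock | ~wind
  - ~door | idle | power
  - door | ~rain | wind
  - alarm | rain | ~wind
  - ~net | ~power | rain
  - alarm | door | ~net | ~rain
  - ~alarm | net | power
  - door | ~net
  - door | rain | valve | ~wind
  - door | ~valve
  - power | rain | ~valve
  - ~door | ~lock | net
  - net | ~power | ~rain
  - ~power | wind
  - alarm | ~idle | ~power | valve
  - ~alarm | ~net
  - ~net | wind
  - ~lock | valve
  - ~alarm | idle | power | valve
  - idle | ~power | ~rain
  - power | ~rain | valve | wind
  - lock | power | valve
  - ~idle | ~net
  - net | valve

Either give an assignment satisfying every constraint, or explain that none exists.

Set alarm = False.
Try door = False:
  (door | ~net) forces net = False.
  (door | ~valve) forces valve = False.
  clause (net | valve) is falsified — backtrack.
So door = True.
Set lock = False.
  then (lock | ~wind) forces wind = False.
  then (~power | wind) forces power = False.
  then (~net | wind) forces net = False.
  then (lock | power | valve) forces valve = True.
  then (~door | idle | power) forces idle = True.
  then (power | rain | ~valve) forces rain = True.
All clauses satisfied.

alarm = False; door = True; lock = False; valve = True; idle = True; wind = False; rain = True; power = False; net = False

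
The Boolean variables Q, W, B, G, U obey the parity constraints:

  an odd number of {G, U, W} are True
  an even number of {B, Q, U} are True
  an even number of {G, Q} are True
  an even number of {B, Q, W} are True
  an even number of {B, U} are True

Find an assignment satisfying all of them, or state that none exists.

Unsatisfiable — no assignment works.

Adding constraints 1, 3, 4, 5 mod 2: every variable appears an even number of times on the left, so the left side is 0.
But the right sides sum to 1 (mod 2). 0 ≠ 1 — the system is inconsistent.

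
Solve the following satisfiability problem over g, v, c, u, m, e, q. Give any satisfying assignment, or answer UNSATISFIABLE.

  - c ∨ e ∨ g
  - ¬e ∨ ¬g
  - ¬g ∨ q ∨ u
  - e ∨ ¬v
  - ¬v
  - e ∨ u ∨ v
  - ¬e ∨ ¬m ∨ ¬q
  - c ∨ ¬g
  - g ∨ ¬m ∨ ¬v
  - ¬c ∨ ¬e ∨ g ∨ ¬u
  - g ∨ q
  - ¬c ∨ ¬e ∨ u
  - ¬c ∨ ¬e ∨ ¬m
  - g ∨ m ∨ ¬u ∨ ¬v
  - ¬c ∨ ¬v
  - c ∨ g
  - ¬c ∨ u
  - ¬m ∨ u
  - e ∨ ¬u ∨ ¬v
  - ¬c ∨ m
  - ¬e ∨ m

Unit clause (¬v) forces v = False.
Set g = False.
  then (g ∨ q) forces q = True.
  then (c ∨ g) forces c = True.
  then (¬c ∨ u) forces u = True.
  then (¬c ∨ m) forces m = True.
  then (¬e ∨ ¬m ∨ ¬q) forces e = False.
All clauses satisfied.

g=F, v=F, c=T, u=T, m=T, e=F, q=T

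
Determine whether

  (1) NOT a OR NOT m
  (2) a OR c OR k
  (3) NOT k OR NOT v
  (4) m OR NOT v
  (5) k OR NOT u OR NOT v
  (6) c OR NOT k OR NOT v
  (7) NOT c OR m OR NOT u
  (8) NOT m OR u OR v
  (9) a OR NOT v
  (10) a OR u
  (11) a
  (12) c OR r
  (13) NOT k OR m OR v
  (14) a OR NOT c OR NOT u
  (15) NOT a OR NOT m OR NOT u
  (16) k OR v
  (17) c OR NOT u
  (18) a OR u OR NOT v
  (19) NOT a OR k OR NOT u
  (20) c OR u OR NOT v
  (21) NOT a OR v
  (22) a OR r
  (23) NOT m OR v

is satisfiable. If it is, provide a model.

Case a = True:
  (NOT a OR NOT m) forces m = False.
  (m OR NOT v) forces v = False.
  Clause (NOT a OR v) is falsified — contradiction.
Case a = False:
  Clause (a) is falsified — contradiction.
Both cases fail, so the formula is unsatisfiable.

Unsatisfiable — no assignment works.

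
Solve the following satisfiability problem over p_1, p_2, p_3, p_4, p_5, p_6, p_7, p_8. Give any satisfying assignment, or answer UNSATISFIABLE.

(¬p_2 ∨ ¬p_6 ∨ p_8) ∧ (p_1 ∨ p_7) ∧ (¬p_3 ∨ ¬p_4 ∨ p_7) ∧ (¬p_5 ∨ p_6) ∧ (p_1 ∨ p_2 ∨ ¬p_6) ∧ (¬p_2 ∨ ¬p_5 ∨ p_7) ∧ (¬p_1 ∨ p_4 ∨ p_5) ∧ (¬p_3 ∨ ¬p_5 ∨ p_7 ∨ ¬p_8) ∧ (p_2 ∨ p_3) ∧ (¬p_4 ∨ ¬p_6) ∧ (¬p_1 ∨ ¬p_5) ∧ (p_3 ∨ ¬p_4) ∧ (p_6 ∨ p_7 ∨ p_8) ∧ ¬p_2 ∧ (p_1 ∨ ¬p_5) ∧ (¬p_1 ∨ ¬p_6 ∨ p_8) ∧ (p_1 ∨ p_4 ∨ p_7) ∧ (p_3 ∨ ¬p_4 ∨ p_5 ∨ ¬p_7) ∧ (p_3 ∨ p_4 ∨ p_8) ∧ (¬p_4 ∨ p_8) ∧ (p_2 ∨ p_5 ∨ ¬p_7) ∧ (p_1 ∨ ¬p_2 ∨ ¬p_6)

Unsatisfiable — no assignment works.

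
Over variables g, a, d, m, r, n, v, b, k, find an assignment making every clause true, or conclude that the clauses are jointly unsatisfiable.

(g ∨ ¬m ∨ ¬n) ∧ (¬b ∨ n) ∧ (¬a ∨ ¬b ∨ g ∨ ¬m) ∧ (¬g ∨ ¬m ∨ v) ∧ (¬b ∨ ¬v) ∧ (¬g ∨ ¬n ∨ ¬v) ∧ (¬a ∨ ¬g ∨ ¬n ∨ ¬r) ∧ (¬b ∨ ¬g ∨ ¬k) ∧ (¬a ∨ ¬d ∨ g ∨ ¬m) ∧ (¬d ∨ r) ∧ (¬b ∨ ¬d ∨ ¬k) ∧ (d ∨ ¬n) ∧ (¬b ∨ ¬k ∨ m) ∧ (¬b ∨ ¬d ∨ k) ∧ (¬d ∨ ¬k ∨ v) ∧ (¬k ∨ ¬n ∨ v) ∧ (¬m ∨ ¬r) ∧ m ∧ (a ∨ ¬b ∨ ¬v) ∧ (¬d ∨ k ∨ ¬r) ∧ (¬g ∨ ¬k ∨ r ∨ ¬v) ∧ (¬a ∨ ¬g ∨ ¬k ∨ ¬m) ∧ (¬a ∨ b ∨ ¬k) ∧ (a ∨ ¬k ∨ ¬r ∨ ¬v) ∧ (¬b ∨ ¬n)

Unit clause (m) forces m = True.
In (¬m ∨ ¬r) only ¬r is left, so r = False.
In (¬d ∨ r) only ¬d is left, so d = False.
In (d ∨ ¬n) only ¬n is left, so n = False.
In (¬b ∨ n) only ¬b is left, so b = False.
Set g = False.
Set a = False.
Set v = True.
Set k = False.
All clauses satisfied.

g = False; a = False; d = False; m = True; r = False; n = False; v = True; b = False; k = False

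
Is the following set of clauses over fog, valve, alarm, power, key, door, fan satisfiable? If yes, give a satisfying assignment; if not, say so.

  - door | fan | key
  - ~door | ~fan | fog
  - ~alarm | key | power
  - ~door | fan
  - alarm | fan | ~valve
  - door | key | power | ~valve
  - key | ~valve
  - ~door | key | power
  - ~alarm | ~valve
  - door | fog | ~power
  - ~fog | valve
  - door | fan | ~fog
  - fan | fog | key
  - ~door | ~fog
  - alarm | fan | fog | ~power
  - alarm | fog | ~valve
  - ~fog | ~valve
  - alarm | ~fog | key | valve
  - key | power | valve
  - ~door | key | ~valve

Try fog = True:
  (~fog | valve) forces valve = True.
  clause (~fog | ~valve) is falsified — backtrack.
So fog = False.
Set valve = False.
Set alarm = False.
Set power = False.
  then (key | power | valve) forces key = True.
Set door = False.
Set fan = True.
All clauses satisfied.

fog=F; valve=F; alarm=F; power=F; key=T; door=F; fan=T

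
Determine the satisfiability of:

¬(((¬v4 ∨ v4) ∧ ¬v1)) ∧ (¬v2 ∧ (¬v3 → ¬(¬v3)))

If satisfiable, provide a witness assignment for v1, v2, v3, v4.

v1 = True, v2 = False, v3 = True, v4 = False

  ¬(((¬v4 ∨ v4) ∧ ¬v1)) = True
    (¬v4 ∨ v4) ∧ ¬v1 = False
      ¬v4 ∨ v4 = True
        ¬v4 = True
      ¬v1 = False
  ¬v2 ∧ (¬v3 → ¬(¬v3)) = True
    ¬v2 = True
    ¬v3 → ¬(¬v3) = True
      ¬v3 = False
      ¬(¬v3) = True
        ¬v3 = False
Both conjuncts True, so the formula holds.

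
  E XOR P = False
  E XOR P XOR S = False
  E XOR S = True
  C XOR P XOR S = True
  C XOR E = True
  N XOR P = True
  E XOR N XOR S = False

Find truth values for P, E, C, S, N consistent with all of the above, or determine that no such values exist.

No satisfying assignment exists.

Adding constraints 2, 6, 7 mod 2: every variable appears an even number of times on the left, so the left side is 0.
But the right sides sum to 1 (mod 2). 0 ≠ 1 — the system is inconsistent.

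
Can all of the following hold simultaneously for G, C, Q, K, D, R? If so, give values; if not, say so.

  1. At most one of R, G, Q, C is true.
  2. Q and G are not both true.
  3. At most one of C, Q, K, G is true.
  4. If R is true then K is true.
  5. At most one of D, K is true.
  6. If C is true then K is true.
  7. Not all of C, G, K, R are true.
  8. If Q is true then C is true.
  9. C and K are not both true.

G: True; C: False; Q: False; K: False; D: False; R: False

  (1) {R, G, Q, C}: 1 true — at most one ✓
  (2) Q=F, G=T — not both ✓
  (3) {C, Q, K, G}: 1 true — at most one ✓
  (4) R=F ⇒ K: vacuous ✓
  (5) {D, K}: 0 true — at most one ✓
  (6) C=F ⇒ K: vacuous ✓
  (7) {C, G, K, R}: 1/4 true — not all ✓
  (8) Q=F ⇒ C: vacuous ✓
  (9) C=F, K=F — not both ✓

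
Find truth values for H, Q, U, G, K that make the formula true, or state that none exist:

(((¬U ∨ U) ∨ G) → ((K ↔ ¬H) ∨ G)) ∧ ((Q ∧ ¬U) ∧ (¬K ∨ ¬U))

H: True, Q: True, U: False, G: True, K: False

  ((¬U ∨ U) ∨ G) → ((K ↔ ¬H) ∨ G) = True
    (¬U ∨ U) ∨ G = True
      ¬U ∨ U = True
        ¬U = True
    (K ↔ ¬H) ∨ G = True
      K ↔ ¬H = True
        ¬H = False
  (Q ∧ ¬U) ∧ (¬K ∨ ¬U) = True
    Q ∧ ¬U = True
      ¬U = True
    ¬K ∨ ¬U = True
      ¬K = True
      ¬U = True
Both conjuncts True, so the formula holds.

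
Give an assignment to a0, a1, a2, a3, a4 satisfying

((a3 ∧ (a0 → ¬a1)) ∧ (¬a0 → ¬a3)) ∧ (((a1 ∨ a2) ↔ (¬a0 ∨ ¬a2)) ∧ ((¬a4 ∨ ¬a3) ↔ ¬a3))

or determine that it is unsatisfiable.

Case a3 = True: the formula simplifies to ((a0 → ¬a1) ∧ a0) ∧ (((a1 ∨ a2) ↔ (¬a0 ∨ ¬a2)) ∧ a4).
  a0 = True: simplifies to ¬a1 ∧ (((a1 ∨ a2) ↔ ¬a2) ∧ a4).
    a1 = True: the conjunct ¬a1 is False.
    a1 = False: simplifies to (a2 ↔ ¬a2) ∧ a4.
      a2 = True: the conjunct a2 ↔ ¬a2 becomes True ↔ ¬True = False.
      a2 = False: the conjunct a2 ↔ ¬a2 becomes False ↔ ¬False = False.
  a0 = False: the conjunct a0 is False.
Case a3 = False: the conjunct a3 is False.
Both cases fail — unsatisfiable.

UNSATISFIABLE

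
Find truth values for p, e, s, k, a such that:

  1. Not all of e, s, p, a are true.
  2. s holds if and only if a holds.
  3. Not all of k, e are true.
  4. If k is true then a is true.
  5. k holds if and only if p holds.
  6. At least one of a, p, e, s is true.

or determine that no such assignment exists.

p = False; e = False; s = True; k = False; a = True

  (1) {e, s, p, a}: 2/4 true — not all ✓
  (2) s=T, a=T — same ✓
  (3) {k, e}: 0/2 true — not all ✓
  (4) k=F ⇒ a: vacuous ✓
  (5) k=F, p=F — same ✓
  (6) {a, p, e, s}: 2 true — at least one ✓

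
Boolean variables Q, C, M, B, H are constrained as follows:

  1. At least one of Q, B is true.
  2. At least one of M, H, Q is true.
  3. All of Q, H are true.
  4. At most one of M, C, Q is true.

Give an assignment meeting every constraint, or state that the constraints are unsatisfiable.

Q: True, C: False, M: False, B: True, H: True

  (1) {Q, B}: 2 true — at least one ✓
  (2) {M, H, Q}: 2 true — at least one ✓
  (3) {Q, H}: all 2 true ✓
  (4) {M, C, Q}: 1 true — at most one ✓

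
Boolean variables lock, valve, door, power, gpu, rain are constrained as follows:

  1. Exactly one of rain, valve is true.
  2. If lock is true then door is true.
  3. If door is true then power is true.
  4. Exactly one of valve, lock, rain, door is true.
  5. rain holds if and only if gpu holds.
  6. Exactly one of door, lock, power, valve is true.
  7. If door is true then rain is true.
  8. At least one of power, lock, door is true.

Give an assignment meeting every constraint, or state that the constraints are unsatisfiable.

lock: False, valve: False, door: False, power: True, gpu: True, rain: True

  (1) {rain, valve}: 1 true — exactly one ✓
  (2) lock=F ⇒ door: vacuous ✓
  (3) door=F ⇒ power: vacuous ✓
  (4) {valve, lock, rain, door}: 1 true — exactly one ✓
  (5) rain=T, gpu=T — same ✓
  (6) {door, lock, power, valve}: 1 true — exactly one ✓
  (7) door=F ⇒ rain: vacuous ✓
  (8) {power, lock, door}: 1 true — at least one ✓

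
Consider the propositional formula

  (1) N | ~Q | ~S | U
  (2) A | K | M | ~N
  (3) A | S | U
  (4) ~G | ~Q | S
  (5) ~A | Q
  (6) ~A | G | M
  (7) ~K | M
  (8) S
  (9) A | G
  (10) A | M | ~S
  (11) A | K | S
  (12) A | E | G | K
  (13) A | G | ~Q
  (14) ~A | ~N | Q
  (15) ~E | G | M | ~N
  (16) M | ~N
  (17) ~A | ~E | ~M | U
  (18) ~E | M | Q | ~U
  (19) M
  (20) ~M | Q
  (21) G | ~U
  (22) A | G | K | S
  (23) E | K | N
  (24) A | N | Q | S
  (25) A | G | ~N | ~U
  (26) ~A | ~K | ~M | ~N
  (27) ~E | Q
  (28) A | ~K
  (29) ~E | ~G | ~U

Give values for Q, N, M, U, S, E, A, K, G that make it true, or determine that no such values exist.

Unit clause (S) forces S = True.
Unit clause (M) forces M = True.
In (~M | Q) only Q is left, so Q = True.
Set N = True.
Set U = False.
Set E = True.
  then (~A | ~E | ~M | U) forces A = False.
  then (A | ~K) forces K = False.
  then (A | G) forces G = True.
All clauses satisfied.

Q = True; N = True; M = True; U = False; S = True; E = True; A = False; K = False; G = True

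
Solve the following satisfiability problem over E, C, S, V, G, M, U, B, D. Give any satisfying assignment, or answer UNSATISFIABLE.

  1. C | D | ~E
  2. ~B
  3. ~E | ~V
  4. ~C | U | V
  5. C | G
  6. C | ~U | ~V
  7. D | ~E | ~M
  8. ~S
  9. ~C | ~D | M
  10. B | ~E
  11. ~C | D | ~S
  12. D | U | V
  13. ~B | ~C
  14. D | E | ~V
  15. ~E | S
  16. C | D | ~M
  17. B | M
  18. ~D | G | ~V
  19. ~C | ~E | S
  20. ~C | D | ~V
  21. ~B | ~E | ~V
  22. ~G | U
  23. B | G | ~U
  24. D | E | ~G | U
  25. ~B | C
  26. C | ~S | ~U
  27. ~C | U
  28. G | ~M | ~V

E = False; C = False; S = False; V = False; G = True; M = True; U = True; B = False; D = True

Unit clause (~B) forces B = False.
Unit clause (~S) forces S = False.
In (B | ~E) only ~E is left, so E = False.
In (B | M) only M is left, so M = True.
Set C = False.
  then (C | G) forces G = True.
  then (C | D | ~M) forces D = True.
  then (~G | U) forces U = True.
  then (C | ~U | ~V) forces V = False.
All clauses satisfied.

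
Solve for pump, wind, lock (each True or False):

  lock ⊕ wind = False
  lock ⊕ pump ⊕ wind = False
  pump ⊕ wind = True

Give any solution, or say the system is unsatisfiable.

pump=F, wind=T, lock=T

lock ⊕ wind = T ⊕ T = False ✓
lock ⊕ pump ⊕ wind = T ⊕ F ⊕ T = False ✓
pump ⊕ wind = F ⊕ T = True ✓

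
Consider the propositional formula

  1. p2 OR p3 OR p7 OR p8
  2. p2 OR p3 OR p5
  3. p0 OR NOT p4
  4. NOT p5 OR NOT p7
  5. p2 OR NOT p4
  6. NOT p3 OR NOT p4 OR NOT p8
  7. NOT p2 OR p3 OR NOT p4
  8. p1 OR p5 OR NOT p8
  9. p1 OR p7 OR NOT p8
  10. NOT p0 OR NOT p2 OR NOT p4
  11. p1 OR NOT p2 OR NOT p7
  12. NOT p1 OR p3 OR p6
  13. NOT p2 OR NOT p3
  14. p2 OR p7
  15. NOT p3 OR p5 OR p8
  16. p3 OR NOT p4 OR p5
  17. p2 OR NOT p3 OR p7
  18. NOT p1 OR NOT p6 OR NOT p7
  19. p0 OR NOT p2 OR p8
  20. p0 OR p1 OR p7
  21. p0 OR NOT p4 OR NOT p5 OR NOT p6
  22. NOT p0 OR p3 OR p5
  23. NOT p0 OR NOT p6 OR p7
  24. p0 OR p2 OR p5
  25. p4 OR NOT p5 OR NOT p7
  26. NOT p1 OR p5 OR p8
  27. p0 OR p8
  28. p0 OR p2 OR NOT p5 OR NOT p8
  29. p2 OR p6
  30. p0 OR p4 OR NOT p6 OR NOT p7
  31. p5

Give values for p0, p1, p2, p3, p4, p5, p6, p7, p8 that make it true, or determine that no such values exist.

p0: True; p1: False; p2: True; p3: False; p4: False; p5: True; p6: False; p7: False; p8: False

Unit clause (p5) forces p5 = True.
In (NOT p5 OR NOT p7) only NOT p7 is left, so p7 = False.
In (p2 OR p7) only p2 is left, so p2 = True.
In (NOT p2 OR NOT p3) only NOT p3 is left, so p3 = False.
In (NOT p2 OR p3 OR NOT p4) only NOT p4 is left, so p4 = False.
Set p0 = True.
  then (NOT p0 OR NOT p6 OR p7) forces p6 = False.
  then (NOT p1 OR p3 OR p6) forces p1 = False.
  then (p1 OR p7 OR NOT p8) forces p8 = False.
All clauses satisfied.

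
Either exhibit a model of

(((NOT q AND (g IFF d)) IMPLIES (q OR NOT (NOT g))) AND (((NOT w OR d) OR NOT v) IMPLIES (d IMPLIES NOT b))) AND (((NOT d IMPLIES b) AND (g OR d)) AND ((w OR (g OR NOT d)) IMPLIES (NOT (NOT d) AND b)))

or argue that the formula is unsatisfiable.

g = False; w = False; b = False; v = False; d = True; q = False

  ((NOT q AND (g IFF d)) IMPLIES (q OR NOT (NOT g))) AND (((NOT w OR d) OR NOT v) IMPLIES (d IMPLIES NOT b)) = True
    (NOT q AND (g IFF d)) IMPLIES (q OR NOT (NOT g)) = True
      NOT q AND (g IFF d) = False
        NOT q = True
        g IFF d = False
      q OR NOT (NOT g) = False
        NOT (NOT g) = False
          NOT g = True
    ((NOT w OR d) OR NOT v) IMPLIES (d IMPLIES NOT b) = True
      (NOT w OR d) OR NOT v = True
        NOT w OR d = True
          NOT w = True
        NOT v = True
      d IMPLIES NOT b = True
        NOT b = True
  ((NOT d IMPLIES b) AND (g OR d)) AND ((w OR (g OR NOT d)) IMPLIES (NOT (NOT d) AND b)) = True
    (NOT d IMPLIES b) AND (g OR d) = True
      NOT d IMPLIES b = True
        NOT d = False
      g OR d = True
    (w OR (g OR NOT d)) IMPLIES (NOT (NOT d) AND b) = True
      w OR (g OR NOT d) = False
        g OR NOT d = False
          NOT d = False
      NOT (NOT d) AND b = False
        NOT (NOT d) = True
          NOT d = False
Both conjuncts True, so the formula holds.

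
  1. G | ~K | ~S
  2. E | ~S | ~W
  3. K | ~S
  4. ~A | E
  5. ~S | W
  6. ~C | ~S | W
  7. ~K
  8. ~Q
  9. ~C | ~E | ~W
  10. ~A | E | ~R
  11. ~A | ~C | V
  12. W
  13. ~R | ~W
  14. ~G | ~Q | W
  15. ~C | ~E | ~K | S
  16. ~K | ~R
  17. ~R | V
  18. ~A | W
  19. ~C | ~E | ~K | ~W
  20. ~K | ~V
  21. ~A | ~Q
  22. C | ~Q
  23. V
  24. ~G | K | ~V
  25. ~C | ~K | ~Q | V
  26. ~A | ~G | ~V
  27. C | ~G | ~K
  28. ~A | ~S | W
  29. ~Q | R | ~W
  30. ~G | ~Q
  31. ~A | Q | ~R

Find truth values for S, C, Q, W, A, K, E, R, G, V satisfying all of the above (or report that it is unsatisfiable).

S = False, C = False, Q = False, W = True, A = False, K = False, E = False, R = False, G = False, V = True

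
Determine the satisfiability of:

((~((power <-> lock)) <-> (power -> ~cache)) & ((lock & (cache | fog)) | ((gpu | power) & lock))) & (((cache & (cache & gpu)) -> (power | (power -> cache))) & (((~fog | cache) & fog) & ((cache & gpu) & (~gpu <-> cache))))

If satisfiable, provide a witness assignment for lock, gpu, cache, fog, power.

No satisfying assignment exists.

Case cache = True: the formula simplifies to ((~((power <-> lock)) <-> ~power) & (lock | ((gpu | power) & lock))) & (fog & (gpu & ~gpu)).
  gpu = True: the conjunct ~gpu is False.
  gpu = False: the conjunct gpu is False.
Case cache = False: the conjunct cache is False.
Both cases fail — unsatisfiable.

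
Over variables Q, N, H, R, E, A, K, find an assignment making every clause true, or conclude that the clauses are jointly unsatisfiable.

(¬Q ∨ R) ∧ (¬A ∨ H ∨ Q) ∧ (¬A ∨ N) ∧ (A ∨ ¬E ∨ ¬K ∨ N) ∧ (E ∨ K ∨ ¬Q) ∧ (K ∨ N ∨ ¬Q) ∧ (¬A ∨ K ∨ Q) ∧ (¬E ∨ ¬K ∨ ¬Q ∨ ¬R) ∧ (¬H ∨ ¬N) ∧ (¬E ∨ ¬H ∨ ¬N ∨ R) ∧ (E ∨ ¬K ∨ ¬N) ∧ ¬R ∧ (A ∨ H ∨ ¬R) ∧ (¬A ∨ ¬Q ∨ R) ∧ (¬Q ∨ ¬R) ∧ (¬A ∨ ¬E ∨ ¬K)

Q = False, N = True, H = False, R = False, E = True, A = False, K = False

Unit clause (¬R) forces R = False.
In (¬Q ∨ R) only ¬Q is left, so Q = False.
Set N = True.
  then (¬H ∨ ¬N) forces H = False.
  then (¬A ∨ H ∨ Q) forces A = False.
Set E = True.
Set K = False.
All clauses satisfied.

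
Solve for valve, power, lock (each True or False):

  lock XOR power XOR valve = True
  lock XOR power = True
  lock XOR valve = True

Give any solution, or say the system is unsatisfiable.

valve: False; power: False; lock: True

lock XOR power XOR valve = T XOR F XOR F = True ✓
lock XOR power = T XOR F = True ✓
lock XOR valve = T XOR F = True ✓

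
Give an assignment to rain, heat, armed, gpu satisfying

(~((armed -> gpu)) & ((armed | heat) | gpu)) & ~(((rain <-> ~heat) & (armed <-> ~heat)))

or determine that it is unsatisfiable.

rain=F, heat=F, armed=T, gpu=F

  ~((armed -> gpu)) & ((armed | heat) | gpu) = True
    ~((armed -> gpu)) = True
      armed -> gpu = False
    (armed | heat) | gpu = True
      armed | heat = True
  ~(((rain <-> ~heat) & (armed <-> ~heat))) = True
    (rain <-> ~heat) & (armed <-> ~heat) = False
      rain <-> ~heat = False
        ~heat = True
      armed <-> ~heat = True
        ~heat = True
Both conjuncts True, so the formula holds.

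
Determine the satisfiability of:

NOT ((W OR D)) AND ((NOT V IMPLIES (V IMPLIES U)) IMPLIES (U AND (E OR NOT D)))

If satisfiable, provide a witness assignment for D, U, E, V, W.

D=F, U=T, E=T, V=T, W=F

  NOT ((W OR D)) = True
    W OR D = False
  (NOT V IMPLIES (V IMPLIES U)) IMPLIES (U AND (E OR NOT D)) = True
    NOT V IMPLIES (V IMPLIES U) = True
      NOT V = False
      V IMPLIES U = True
    U AND (E OR NOT D) = True
      E OR NOT D = True
        NOT D = True
Both conjuncts True, so the formula holds.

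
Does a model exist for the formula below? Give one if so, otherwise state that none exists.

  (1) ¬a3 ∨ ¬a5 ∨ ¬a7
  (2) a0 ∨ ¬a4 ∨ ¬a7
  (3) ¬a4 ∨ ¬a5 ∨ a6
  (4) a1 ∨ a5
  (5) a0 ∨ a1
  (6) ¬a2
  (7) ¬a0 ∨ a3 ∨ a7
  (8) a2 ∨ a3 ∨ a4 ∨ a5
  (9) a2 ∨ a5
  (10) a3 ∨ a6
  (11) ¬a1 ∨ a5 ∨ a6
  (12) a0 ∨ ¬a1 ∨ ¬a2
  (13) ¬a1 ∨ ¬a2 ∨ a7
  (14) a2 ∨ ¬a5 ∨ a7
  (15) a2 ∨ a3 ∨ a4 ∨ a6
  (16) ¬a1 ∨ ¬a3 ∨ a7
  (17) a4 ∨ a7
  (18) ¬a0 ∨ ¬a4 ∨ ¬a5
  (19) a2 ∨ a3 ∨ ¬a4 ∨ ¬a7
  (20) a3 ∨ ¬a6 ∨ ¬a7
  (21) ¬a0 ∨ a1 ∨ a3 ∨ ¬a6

Case a2 = True:
  Clause (¬a2) is falsified — contradiction.
Case a2 = False:
  (a2 ∨ a5) forces a5 = True.
  (a2 ∨ ¬a5 ∨ a7) forces a7 = True.
  (¬a3 ∨ ¬a5 ∨ ¬a7) forces a3 = False.
  (a3 ∨ a6) forces a6 = True.
  Clause (a3 ∨ ¬a6 ∨ ¬a7) is falsified — contradiction.
Both cases fail, so the formula is unsatisfiable.

UNSATISFIABLE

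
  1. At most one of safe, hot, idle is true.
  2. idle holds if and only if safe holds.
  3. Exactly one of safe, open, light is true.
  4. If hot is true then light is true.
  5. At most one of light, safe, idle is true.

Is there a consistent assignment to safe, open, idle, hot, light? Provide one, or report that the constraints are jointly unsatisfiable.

safe: False, open: False, idle: False, hot: True, light: True

  (1) {safe, hot, idle}: 1 true — at most one ✓
  (2) idle=F, safe=F — same ✓
  (3) {safe, open, light}: 1 true — exactly one ✓
  (4) hot=T ⇒ light: T ✓
  (5) {light, safe, idle}: 1 true — at most one ✓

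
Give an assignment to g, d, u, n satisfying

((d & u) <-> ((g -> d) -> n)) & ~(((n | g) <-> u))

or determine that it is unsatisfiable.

g: False, d: False, u: True, n: False

  (d & u) <-> ((g -> d) -> n) = True
    d & u = False
    (g -> d) -> n = False
      g -> d = True
  ~(((n | g) <-> u)) = True
    (n | g) <-> u = False
      n | g = False
Both conjuncts True, so the formula holds.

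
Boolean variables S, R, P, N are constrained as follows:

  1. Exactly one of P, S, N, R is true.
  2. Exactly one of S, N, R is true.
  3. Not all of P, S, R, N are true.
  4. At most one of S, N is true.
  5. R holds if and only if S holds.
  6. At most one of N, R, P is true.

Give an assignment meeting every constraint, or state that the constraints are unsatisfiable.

S = False, R = False, P = False, N = True

  (1) {P, S, N, R}: 1 true — exactly one ✓
  (2) {S, N, R}: 1 true — exactly one ✓
  (3) {P, S, R, N}: 1/4 true — not all ✓
  (4) {S, N}: 1 true — at most one ✓
  (5) R=F, S=F — same ✓
  (6) {N, R, P}: 1 true — at most one ✓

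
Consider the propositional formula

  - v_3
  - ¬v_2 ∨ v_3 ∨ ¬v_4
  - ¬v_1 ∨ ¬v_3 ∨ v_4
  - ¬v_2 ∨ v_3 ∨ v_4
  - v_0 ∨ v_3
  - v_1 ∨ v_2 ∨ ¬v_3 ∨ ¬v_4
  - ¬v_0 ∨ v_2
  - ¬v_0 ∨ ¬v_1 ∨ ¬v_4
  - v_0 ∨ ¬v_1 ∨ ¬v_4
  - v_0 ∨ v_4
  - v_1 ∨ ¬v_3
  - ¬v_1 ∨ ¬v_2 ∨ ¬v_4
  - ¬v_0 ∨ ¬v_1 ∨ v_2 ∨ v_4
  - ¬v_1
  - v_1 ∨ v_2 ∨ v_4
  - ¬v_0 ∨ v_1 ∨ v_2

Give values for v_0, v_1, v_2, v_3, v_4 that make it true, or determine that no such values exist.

Case v_1 = True:
  Clause (¬v_1) is falsified — contradiction.
Case v_1 = False:
  (v_3) forces v_3 = True.
  Clause (v_1 ∨ ¬v_3) is falsified — contradiction.
Both cases fail, so the formula is unsatisfiable.

Unsatisfiable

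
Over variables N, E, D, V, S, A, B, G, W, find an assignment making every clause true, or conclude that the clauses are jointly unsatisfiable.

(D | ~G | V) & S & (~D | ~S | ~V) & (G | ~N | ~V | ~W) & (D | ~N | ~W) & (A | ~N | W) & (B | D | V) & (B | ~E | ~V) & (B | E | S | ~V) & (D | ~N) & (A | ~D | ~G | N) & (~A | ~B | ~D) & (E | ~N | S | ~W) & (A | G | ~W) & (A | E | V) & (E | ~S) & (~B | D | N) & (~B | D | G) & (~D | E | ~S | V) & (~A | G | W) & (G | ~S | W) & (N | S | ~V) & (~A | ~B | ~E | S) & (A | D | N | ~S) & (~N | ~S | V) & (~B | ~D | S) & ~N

N=F, E=T, D=T, V=F, S=T, A=T, B=F, G=T, W=F

Unit clause (S) forces S = True.
In (E | ~S) only E is left, so E = True.
Unit clause (~N) forces N = False.
Try D = False:
  (~B | D | N) forces B = False.
  (B | D | V) forces V = True.
  clause (B | ~E | ~V) is falsified — backtrack.
So D = True.
  then (~D | ~S | ~V) forces V = False.
Set A = True.
  then (~A | ~B | ~D) forces B = False.
Set G = True.
Set W = False.
All clauses satisfied.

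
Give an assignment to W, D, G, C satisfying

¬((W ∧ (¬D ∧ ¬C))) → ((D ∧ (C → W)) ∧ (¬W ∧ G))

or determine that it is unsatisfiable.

W = True; D = False; G = True; C = False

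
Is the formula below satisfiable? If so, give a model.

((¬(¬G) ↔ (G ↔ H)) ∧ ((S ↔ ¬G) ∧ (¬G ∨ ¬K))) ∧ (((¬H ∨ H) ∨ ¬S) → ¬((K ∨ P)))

G = True; H = True; K = False; P = False; S = False

  (¬(¬G) ↔ (G ↔ H)) ∧ ((S ↔ ¬G) ∧ (¬G ∨ ¬K)) = True
    ¬(¬G) ↔ (G ↔ H) = True
      ¬(¬G) = True
        ¬G = False
      G ↔ H = True
    (S ↔ ¬G) ∧ (¬G ∨ ¬K) = True
      S ↔ ¬G = True
        ¬G = False
      ¬G ∨ ¬K = True
        ¬G = False
        ¬K = True
  ((¬H ∨ H) ∨ ¬S) → ¬((K ∨ P)) = True
    (¬H ∨ H) ∨ ¬S = True
      ¬H ∨ H = True
        ¬H = False
      ¬S = True
    ¬((K ∨ P)) = True
      K ∨ P = False
Both conjuncts True, so the formula holds.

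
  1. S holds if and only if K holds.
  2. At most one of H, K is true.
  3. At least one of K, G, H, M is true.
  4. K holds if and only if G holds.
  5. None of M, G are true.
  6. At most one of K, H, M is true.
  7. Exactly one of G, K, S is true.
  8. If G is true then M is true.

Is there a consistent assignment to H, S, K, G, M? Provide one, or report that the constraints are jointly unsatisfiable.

Case G = True:
  Constraint (5) is violated (G=T) — contradiction.
Case G = False:
  (4) with G=F forces K = False.
  (1) with K=F forces S = False.
  Constraint (7) is violated (G=F, K=F, S=F) — contradiction.
Both cases fail — unsatisfiable.

Unsatisfiable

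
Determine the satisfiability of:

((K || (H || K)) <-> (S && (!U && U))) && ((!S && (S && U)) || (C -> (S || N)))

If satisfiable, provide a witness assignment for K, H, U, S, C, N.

K: False, H: False, U: True, S: False, C: False, N: True

  (K || (H || K)) <-> (S && (!U && U)) = True
    K || (H || K) = False
      H || K = False
    S && (!U && U) = False
      !U && U = False
        !U = False
  (!S && (S && U)) || (C -> (S || N)) = True
    !S && (S && U) = False
      !S = True
      S && U = False
    C -> (S || N) = True
      S || N = True
Both conjuncts True, so the formula holds.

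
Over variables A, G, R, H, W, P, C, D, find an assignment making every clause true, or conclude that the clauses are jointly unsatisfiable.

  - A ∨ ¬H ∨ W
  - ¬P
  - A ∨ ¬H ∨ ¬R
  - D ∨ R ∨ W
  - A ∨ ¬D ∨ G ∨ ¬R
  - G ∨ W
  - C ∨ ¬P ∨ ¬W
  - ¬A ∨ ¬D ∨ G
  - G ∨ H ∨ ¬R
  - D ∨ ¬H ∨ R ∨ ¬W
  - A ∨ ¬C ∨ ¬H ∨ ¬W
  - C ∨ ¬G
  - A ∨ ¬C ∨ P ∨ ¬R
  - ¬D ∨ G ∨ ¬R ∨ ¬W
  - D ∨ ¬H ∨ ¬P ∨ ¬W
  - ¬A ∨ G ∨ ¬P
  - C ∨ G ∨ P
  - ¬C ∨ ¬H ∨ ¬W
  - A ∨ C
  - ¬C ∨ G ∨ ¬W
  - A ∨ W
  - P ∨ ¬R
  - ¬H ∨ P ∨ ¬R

Unit clause (¬P) forces P = False.
In (P ∨ ¬R) only ¬R is left, so R = False.
Set A = False.
  then (A ∨ C) forces C = True.
  then (A ∨ W) forces W = True.
  then (A ∨ ¬C ∨ ¬H ∨ ¬W) forces H = False.
  then (¬C ∨ G ∨ ¬W) forces G = True.
Set D = True.
All clauses satisfied.

A: False; G: True; R: False; H: False; W: True; P: False; C: True; D: True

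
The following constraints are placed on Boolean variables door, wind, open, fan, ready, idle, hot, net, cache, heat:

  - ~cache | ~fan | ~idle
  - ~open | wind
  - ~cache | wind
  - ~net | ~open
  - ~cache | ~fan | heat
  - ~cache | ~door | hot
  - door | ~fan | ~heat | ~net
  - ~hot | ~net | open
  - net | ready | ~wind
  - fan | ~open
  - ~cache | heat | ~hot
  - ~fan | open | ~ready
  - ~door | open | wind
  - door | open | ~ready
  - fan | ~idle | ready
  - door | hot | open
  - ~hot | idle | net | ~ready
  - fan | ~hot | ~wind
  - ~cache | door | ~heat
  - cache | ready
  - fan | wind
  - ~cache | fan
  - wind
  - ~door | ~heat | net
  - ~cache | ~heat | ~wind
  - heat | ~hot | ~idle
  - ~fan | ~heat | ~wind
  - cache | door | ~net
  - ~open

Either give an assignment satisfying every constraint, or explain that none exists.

Unit clause (wind) forces wind = True.
Unit clause (~open) forces open = False.
Try door = False:
  (door | open | ~ready) forces ready = False.
  (net | ready | ~wind) forces net = True.
  (~hot | ~net | open) forces hot = False.
  clause (door | hot | open) is falsified — backtrack.
So door = True.
Set fan = False.
  then (fan | ~hot | ~wind) forces hot = False.
  then (~cache | fan) forces cache = False.
  then (cache | ready) forces ready = True.
Set idle = False.
Set net = False.
  then (~door | ~heat | net) forces heat = False.
All clauses satisfied.

door=T; wind=T; open=F; fan=F; ready=T; idle=F; hot=F; net=F; cache=F; heat=F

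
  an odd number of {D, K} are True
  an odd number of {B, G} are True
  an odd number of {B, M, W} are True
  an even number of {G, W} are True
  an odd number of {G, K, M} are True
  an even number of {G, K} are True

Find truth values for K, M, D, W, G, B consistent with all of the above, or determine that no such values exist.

Unsatisfiable — no assignment works.

Adding constraints 2, 3, 4, 5, 6 mod 2: every variable appears an even number of times on the left, so the left side is 0.
But the right sides sum to 1 (mod 2). 0 ≠ 1 — the system is inconsistent.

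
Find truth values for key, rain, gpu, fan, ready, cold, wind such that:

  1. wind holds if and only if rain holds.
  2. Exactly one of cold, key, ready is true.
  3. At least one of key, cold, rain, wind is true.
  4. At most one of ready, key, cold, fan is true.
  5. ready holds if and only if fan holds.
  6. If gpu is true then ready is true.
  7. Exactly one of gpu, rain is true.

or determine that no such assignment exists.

key: False, rain: True, gpu: False, fan: False, ready: False, cold: True, wind: True

  (1) wind=T, rain=T — same ✓
  (2) {cold, key, ready}: 1 true — exactly one ✓
  (3) {key, cold, rain, wind}: 3 true — at least one ✓
  (4) {ready, key, cold, fan}: 1 true — at most one ✓
  (5) ready=F, fan=F — same ✓
  (6) gpu=F ⇒ ready: vacuous ✓
  (7) {gpu, rain}: 1 true — exactly one ✓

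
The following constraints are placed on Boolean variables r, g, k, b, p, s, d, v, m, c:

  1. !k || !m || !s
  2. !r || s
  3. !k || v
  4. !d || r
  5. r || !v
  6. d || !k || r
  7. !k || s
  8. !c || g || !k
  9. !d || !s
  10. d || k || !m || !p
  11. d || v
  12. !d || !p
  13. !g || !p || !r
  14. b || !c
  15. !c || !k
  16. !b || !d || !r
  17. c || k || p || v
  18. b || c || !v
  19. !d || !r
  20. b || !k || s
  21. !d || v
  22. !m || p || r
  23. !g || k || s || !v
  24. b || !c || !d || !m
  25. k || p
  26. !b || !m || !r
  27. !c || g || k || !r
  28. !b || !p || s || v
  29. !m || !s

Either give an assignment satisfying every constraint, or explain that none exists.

r = True, g = True, k = True, b = True, p = False, s = True, d = False, v = True, m = False, c = False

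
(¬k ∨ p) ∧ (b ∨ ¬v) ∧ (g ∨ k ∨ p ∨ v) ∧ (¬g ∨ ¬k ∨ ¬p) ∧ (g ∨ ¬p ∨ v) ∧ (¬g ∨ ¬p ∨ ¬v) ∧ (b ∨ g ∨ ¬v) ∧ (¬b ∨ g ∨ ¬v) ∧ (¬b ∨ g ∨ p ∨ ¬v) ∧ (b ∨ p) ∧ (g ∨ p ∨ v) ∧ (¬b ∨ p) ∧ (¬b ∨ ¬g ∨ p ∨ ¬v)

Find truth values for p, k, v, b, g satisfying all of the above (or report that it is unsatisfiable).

p=T, k=F, v=F, b=F, g=T

Try p = False:
  (¬k ∨ p) forces k = False.
  (b ∨ p) forces b = True.
  clause (¬b ∨ p) is falsified — backtrack.
So p = True.
Set k = False.
Set v = False.
  then (g ∨ ¬p ∨ v) forces g = True.
Set b = False.
All clauses satisfied.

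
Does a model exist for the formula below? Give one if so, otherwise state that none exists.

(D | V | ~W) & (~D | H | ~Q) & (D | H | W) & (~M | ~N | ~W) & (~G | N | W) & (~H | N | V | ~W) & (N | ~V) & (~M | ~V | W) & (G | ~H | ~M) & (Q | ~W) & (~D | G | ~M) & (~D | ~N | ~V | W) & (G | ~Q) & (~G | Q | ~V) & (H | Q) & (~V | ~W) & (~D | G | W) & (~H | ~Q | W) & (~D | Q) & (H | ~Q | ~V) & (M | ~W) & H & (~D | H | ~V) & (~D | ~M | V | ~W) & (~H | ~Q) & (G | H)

Unit clause (H) forces H = True.
In (~H | ~Q) only ~Q is left, so Q = False.
In (Q | ~W) only ~W is left, so W = False.
In (~D | Q) only ~D is left, so D = False.
Set N = True.
Set G = False.
  then (G | ~H | ~M) forces M = False.
Set V = False.
All clauses satisfied.

W = False, N = True, G = False, H = True, M = False, V = False, D = False, Q = False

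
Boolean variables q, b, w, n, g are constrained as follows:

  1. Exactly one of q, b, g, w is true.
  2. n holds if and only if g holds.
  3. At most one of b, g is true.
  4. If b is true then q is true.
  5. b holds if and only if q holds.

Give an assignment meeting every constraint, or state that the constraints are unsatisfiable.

q: False, b: False, w: False, n: True, g: True

  (1) {q, b, g, w}: 1 true — exactly one ✓
  (2) n=T, g=T — same ✓
  (3) {b, g}: 1 true — at most one ✓
  (4) b=F ⇒ q: vacuous ✓
  (5) b=F, q=F — same ✓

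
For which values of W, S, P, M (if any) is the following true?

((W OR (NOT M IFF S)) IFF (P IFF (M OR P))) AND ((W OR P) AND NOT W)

W = False, S = False, P = True, M = True

  (W OR (NOT M IFF S)) IFF (P IFF (M OR P)) = True
    W OR (NOT M IFF S) = True
      NOT M IFF S = True
        NOT M = False
    P IFF (M OR P) = True
      M OR P = True
  (W OR P) AND NOT W = True
    W OR P = True
    NOT W = True
Both conjuncts True, so the formula holds.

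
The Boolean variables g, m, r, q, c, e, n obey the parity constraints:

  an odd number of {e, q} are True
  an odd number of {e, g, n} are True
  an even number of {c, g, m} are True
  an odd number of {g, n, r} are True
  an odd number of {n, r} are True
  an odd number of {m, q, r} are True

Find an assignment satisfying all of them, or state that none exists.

g: False, m: False, r: False, q: True, c: False, e: False, n: True

{e, q}: 1 true → odd ✓
{e, g, n}: 1 true → odd ✓
{c, g, m}: 0 true → even ✓
{g, n, r}: 1 true → odd ✓
{n, r}: 1 true → odd ✓
{m, q, r}: 1 true → odd ✓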